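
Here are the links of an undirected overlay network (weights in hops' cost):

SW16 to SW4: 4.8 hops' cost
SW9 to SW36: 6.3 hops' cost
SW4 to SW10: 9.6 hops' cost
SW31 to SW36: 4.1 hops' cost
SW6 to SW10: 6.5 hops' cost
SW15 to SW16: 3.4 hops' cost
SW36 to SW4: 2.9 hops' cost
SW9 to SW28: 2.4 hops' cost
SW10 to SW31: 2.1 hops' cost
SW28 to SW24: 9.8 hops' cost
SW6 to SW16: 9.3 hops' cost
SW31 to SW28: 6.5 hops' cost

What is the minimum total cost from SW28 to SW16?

16.4 hops' cost

Settle nodes by increasing distance from SW28:
SW28: 0
SW9: 2.4  (via SW28)
SW31: 6.5  (via SW28)
SW10: 8.6  (via SW31)
SW36: 8.7  (via SW9)
SW24: 9.8  (via SW28)
SW4: 11.6  (via SW36)
SW6: 15.1  (via SW10)
SW16: 16.4  (via SW4)
Shortest route: SW28 → SW9 → SW36 → SW4 → SW16 = 16.4 hops' cost.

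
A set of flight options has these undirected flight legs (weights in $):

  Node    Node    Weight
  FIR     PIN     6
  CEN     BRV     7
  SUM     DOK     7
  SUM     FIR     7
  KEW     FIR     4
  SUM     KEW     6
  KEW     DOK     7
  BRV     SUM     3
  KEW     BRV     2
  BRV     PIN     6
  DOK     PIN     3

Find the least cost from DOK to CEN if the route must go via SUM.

Best DOK to SUM: DOK → SUM costing 7
Shortest SUM→CEN: SUM → BRV → CEN = 10
Total via SUM: 7 + 10 = $17.

$17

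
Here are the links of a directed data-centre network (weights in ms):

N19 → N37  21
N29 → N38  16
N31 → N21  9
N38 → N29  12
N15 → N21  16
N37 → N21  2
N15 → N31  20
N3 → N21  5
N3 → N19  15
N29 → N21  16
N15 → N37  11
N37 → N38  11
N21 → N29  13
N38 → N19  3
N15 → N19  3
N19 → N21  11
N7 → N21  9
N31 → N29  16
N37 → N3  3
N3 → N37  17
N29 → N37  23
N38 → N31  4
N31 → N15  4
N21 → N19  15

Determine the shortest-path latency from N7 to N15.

46 ms

Enumerating some paths:
N7 - N21 - N29 - N38 - N31 - N15: 9+13+16+4+4 = 46
N7 - N21 - N29 - N37 - N38 - N31 - N15: 9+13+23+11+4+4 = 64
The minimum is 46 ms via N7 - N21 - N29 - N38 - N31 - N15.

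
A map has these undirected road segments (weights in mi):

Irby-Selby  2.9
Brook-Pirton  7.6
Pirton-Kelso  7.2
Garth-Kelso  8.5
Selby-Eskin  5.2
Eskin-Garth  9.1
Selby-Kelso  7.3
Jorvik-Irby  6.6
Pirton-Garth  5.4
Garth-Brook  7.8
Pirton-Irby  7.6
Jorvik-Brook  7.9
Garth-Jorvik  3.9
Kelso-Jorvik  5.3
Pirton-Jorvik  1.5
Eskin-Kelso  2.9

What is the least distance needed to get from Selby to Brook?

17.4 mi

Settle nodes by increasing distance from Selby:
Selby: 0
Irby: 2.9  (via Selby)
Eskin: 5.2  (via Selby)
Kelso: 7.3  (via Selby)
Jorvik: 9.5  (via Irby)
Pirton: 10.5  (via Irby)
Garth: 13.4  (via Jorvik)
Brook: 17.4  (via Jorvik)
Shortest route: Selby → Irby → Jorvik → Brook = 17.4 mi.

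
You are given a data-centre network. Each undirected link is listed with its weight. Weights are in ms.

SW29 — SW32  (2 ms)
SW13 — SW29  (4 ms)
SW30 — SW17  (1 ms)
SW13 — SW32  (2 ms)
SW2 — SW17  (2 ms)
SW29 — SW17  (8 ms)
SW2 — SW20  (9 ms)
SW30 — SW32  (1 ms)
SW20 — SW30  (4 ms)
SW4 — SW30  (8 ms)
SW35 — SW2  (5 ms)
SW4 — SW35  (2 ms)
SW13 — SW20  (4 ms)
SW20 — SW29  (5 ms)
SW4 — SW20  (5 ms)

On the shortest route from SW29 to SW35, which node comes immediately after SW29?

SW32

Enumerating some paths:
SW29 → SW20 → SW4 → SW35: 5+5+2 = 12
SW29 → SW32 → SW30 → SW20 → SW4 → SW35: 2+1+4+5+2 = 14
SW29 → SW32 → SW30 → SW17 → SW2 → SW35: 2+1+1+2+5 = 11
SW29 → SW32 → SW30 → SW4 → SW35: 2+1+8+2 = 13
Cheapest is SW29 → SW32 → SW30 → SW17 → SW2 → SW35 at 11 ms.
So from SW29 the first move is to SW32.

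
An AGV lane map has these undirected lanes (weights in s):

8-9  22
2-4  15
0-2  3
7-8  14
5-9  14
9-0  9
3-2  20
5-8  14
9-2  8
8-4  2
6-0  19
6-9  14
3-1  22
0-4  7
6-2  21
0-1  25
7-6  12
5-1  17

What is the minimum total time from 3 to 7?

Enumerating some paths:
3–2–6–7: 20+21+12 = 53
3–2–4–8–7: 20+15+2+14 = 51
3–2–0–4–8–7: 20+3+7+2+14 = 46
Cheapest is 3–2–0–4–8–7 at 46 s.

46 s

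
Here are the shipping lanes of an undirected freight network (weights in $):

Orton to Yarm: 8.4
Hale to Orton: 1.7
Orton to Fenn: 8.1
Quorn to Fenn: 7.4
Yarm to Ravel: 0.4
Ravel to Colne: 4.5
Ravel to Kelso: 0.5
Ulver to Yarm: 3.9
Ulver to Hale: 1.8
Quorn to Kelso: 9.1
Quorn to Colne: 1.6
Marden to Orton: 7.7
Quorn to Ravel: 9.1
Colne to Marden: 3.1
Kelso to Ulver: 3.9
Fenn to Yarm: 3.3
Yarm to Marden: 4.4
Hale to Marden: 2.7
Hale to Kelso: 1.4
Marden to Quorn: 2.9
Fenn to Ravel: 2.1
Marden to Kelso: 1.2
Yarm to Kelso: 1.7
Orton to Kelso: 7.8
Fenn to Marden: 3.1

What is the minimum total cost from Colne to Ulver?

Running Dijkstra from Colne:
Colne: 0
Quorn: 1.6  (via Colne)
Marden: 3.1  (via Colne)
Kelso: 4.3  (via Marden)
Ravel: 4.5  (via Colne)
Yarm: 4.9  (via Ravel)
Hale: 5.7  (via Kelso)
Fenn: 6.2  (via Marden)
Orton: 7.4  (via Hale)
Ulver: 7.5  (via Hale)
Shortest route: Colne–Marden–Kelso–Hale–Ulver = $7.5.

$7.5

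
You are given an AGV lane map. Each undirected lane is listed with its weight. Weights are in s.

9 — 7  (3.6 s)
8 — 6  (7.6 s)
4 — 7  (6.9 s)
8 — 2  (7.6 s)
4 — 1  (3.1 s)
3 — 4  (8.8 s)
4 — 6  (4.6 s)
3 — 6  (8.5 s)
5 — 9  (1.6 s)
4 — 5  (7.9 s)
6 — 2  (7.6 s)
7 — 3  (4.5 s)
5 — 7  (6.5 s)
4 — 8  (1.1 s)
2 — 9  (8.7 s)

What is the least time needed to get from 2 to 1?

Shortest distances from 2:
2: 0
6: 7.6  (via 2)
8: 7.6  (via 2)
4: 8.7  (via 8)
9: 8.7  (via 2)
5: 10.3  (via 9)
1: 11.8  (via 4)
Shortest route: 2 → 8 → 4 → 1 = 11.8 s.

11.8 s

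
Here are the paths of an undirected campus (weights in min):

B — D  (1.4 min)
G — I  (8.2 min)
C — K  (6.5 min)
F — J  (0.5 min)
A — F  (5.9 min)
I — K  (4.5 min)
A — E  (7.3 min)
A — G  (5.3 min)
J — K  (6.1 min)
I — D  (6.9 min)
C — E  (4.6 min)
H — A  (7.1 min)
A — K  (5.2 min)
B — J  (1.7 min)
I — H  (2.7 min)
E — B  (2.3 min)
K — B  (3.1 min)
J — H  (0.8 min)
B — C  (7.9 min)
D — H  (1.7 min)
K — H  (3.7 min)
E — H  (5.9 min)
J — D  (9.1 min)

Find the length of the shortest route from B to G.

13.4 min

Candidate routes:
B - D - H - I - G: 1.4+1.7+2.7+8.2 = 14
B - J - H - I - G: 1.7+0.8+2.7+8.2 = 13.4
B - J - H - A - G: 1.7+0.8+7.1+5.3 = 14.9
B - K - A - G: 3.1+5.2+5.3 = 13.6
Cheapest is B - J - H - I - G at 13.4 min.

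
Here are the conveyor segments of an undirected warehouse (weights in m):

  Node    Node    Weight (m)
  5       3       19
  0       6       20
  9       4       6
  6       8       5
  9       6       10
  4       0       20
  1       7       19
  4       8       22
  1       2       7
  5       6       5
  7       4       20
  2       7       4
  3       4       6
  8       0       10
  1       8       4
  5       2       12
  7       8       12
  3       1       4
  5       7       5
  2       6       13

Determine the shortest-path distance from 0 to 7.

Settle nodes by increasing distance from 0:
0: 0
8: 10  (via 0)
1: 14  (via 8)
6: 15  (via 8)
3: 18  (via 1)
4: 20  (via 0)
5: 20  (via 6)
2: 21  (via 1)
7: 22  (via 8)
Shortest route: 0–8–7 = 22 m.

22 m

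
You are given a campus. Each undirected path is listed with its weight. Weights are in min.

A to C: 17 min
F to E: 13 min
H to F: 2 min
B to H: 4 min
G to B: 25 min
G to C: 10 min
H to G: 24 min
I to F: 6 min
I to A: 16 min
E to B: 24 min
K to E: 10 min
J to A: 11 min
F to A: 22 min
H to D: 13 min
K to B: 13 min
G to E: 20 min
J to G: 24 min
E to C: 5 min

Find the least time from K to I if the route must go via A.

48 min

Shortest K→A: K–E–C–A = 32
Best A to I: A–I costing 16
Total via A: 32 + 16 = 48 min.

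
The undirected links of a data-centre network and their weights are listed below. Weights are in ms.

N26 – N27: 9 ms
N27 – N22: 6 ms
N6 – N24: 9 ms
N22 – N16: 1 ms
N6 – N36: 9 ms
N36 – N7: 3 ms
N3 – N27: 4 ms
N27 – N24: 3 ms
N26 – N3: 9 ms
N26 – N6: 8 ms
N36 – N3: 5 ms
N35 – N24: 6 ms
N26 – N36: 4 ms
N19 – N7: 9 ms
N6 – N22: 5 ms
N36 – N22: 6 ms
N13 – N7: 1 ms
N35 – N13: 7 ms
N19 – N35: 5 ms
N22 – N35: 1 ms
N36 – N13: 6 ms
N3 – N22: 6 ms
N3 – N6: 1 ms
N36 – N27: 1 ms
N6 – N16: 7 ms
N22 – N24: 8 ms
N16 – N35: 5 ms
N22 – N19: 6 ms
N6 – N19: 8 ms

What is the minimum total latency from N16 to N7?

Compare a few routes:
N16 → N22 → N36 → N7: 1+6+3 = 10
N16 → N22 → N27 → N36 → N7: 1+6+1+3 = 11
The minimum is 10 ms via N16 → N22 → N36 → N7.

10 ms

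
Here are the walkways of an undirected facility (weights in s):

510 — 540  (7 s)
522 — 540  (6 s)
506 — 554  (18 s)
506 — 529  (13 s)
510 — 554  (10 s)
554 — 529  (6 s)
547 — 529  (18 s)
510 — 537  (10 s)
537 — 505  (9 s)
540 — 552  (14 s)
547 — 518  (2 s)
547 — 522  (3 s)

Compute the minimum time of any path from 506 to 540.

35 s

Shortest distances from 506:
506: 0
529: 13  (via 506)
554: 18  (via 506)
510: 28  (via 554)
547: 31  (via 529)
518: 33  (via 547)
522: 34  (via 547)
540: 35  (via 510)
Shortest route: 506 → 554 → 510 → 540 = 35 s.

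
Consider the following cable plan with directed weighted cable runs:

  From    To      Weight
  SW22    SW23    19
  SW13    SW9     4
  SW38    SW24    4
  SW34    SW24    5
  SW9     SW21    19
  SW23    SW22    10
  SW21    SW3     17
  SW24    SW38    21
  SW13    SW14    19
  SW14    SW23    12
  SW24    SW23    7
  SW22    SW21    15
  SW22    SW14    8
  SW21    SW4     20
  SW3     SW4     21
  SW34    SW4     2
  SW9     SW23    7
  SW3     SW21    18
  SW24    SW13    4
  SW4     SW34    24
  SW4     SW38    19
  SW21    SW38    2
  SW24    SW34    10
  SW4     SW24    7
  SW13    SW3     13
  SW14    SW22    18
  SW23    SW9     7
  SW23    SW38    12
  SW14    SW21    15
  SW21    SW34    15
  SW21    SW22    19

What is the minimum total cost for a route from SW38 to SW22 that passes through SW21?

50

Shortest SW38→SW21: SW38–SW24–SW13–SW9–SW21 = 31
Best SW21 to SW22: SW21–SW22 costing 19
Total via SW21: 31 + 19 = 50.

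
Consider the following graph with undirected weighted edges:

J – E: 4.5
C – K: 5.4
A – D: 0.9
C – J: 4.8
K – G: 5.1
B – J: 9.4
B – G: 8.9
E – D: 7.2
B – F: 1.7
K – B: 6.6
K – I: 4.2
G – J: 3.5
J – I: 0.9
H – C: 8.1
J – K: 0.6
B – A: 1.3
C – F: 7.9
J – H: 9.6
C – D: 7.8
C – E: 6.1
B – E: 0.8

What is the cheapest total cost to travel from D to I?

8.4

Shortest distances from D:
D: 0
A: 0.9  (via D)
B: 2.2  (via A)
E: 3  (via B)
F: 3.9  (via B)
J: 7.5  (via E)
C: 7.8  (via D)
K: 8.1  (via J)
I: 8.4  (via J)
Shortest route: D–A–B–E–J–I = 8.4.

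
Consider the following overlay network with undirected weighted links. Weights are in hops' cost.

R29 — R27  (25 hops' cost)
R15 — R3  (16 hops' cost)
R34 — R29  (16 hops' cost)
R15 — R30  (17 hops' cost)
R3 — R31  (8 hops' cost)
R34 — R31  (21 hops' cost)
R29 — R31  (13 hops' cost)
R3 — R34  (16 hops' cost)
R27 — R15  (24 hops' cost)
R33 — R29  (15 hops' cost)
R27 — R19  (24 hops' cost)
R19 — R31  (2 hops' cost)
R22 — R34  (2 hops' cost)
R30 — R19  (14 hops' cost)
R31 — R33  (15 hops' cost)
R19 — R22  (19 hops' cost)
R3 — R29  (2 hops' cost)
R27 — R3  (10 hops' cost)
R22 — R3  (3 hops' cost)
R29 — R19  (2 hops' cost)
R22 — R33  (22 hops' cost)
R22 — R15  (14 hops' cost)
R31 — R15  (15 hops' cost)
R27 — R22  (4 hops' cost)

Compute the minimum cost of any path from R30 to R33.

Compare a few routes:
R30 - R19 - R29 - R3 - R22 - R33: 14+2+2+3+22 = 43
R30 - R19 - R31 - R3 - R29 - R33: 14+2+8+2+15 = 41
R30 - R19 - R29 - R3 - R31 - R33: 14+2+2+8+15 = 41
R30 - R19 - R31 - R33: 14+2+15 = 31
The minimum is 31 hops' cost via R30 - R19 - R31 - R33.

31 hops' cost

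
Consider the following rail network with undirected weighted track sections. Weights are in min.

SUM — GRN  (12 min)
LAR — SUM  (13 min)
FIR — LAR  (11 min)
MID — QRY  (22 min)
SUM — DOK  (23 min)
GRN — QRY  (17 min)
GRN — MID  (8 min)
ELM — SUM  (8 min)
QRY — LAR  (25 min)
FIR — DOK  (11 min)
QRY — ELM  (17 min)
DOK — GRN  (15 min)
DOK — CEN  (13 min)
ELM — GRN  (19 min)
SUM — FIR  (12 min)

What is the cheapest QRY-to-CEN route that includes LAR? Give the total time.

60 min

Best QRY to LAR: QRY → LAR costing 25
Shortest LAR→CEN: LAR → FIR → DOK → CEN = 35
Total via LAR: 25 + 35 = 60 min.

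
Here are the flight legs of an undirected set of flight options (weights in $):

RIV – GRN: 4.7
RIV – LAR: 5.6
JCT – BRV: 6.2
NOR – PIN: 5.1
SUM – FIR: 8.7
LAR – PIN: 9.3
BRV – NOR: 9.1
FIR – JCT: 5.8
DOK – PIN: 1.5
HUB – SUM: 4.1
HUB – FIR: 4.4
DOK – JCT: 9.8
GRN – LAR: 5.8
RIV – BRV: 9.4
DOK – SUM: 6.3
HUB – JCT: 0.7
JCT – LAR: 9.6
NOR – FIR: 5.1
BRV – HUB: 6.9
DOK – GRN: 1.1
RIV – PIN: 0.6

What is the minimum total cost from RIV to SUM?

Running Dijkstra from RIV:
RIV: 0
PIN: 0.6  (via RIV)
DOK: 2.1  (via PIN)
GRN: 3.2  (via DOK)
LAR: 5.6  (via RIV)
NOR: 5.7  (via PIN)
SUM: 8.4  (via DOK)
Shortest route: RIV → PIN → DOK → SUM = $8.4.

$8.4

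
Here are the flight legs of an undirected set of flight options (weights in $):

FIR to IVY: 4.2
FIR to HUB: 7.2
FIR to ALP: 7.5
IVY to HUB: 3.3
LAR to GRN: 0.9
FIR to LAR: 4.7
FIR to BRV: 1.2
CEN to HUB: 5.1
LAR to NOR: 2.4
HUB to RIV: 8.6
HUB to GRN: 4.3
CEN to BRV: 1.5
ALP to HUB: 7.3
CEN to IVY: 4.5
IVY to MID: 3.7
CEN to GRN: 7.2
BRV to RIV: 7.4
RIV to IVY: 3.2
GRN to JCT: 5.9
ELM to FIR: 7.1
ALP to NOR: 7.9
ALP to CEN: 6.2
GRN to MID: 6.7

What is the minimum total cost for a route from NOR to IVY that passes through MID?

Shortest NOR→MID: NOR → LAR → GRN → MID = 10
Best MID to IVY: MID → IVY costing 3.7
Total via MID: 10 + 3.7 = $13.7.

$13.7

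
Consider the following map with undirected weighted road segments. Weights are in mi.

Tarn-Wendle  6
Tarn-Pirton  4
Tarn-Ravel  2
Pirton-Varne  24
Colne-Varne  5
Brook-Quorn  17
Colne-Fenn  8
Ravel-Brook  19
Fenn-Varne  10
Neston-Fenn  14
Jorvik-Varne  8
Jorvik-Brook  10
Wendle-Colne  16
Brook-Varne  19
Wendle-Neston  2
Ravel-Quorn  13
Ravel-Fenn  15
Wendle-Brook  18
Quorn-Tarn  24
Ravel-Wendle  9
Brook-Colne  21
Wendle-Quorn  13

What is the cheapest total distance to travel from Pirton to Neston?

Settle nodes by increasing distance from Pirton:
Pirton: 0
Tarn: 4  (via Pirton)
Ravel: 6  (via Tarn)
Wendle: 10  (via Tarn)
Neston: 12  (via Wendle)
Shortest route: Pirton–Tarn–Wendle–Neston = 12 mi.

12 mi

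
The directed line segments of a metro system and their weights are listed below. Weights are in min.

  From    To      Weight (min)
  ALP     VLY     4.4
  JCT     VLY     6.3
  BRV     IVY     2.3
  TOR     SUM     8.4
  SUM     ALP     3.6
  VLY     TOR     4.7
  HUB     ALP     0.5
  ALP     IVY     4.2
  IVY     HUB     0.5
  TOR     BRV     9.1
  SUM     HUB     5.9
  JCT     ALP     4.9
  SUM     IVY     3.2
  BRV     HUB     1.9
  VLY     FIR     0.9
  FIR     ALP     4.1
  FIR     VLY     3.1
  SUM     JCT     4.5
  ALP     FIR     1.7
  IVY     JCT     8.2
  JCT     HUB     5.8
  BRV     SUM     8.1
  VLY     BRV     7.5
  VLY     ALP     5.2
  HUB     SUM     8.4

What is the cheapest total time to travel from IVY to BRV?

12.9 min

Compare a few routes:
IVY–HUB–ALP–FIR–VLY–BRV: 0.5+0.5+1.7+3.1+7.5 = 13.3
IVY–HUB–ALP–VLY–TOR–BRV: 0.5+0.5+4.4+4.7+9.1 = 19.2
IVY–HUB–ALP–VLY–BRV: 0.5+0.5+4.4+7.5 = 12.9
Cheapest is IVY–HUB–ALP–VLY–BRV at 12.9 min.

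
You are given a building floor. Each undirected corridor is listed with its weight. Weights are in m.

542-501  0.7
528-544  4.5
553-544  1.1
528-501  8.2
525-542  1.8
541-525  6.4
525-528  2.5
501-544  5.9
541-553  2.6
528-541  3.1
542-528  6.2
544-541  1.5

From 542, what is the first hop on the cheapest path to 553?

Candidate routes:
542 - 525 - 528 - 544 - 553: 1.8+2.5+4.5+1.1 = 9.9
542 - 501 - 544 - 553: 0.7+5.9+1.1 = 7.7
Cheapest is 542 - 501 - 544 - 553 at 7.7 m.
So from 542 the first move is to 501.

501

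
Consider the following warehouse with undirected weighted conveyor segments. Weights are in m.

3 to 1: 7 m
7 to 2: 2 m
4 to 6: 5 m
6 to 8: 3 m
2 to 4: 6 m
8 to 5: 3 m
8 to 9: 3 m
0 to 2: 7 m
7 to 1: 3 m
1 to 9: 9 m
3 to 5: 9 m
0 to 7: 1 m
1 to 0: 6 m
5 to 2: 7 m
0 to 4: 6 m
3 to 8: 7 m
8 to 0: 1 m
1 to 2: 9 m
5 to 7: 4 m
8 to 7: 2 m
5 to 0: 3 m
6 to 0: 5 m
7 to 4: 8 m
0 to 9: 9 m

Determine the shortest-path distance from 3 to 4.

Shortest distances from 3:
3: 0
1: 7  (via 3)
8: 7  (via 3)
0: 8  (via 8)
5: 9  (via 3)
7: 9  (via 8)
6: 10  (via 8)
9: 10  (via 8)
2: 11  (via 7)
4: 14  (via 0)
Shortest route: 3–8–0–4 = 14 m.

14 m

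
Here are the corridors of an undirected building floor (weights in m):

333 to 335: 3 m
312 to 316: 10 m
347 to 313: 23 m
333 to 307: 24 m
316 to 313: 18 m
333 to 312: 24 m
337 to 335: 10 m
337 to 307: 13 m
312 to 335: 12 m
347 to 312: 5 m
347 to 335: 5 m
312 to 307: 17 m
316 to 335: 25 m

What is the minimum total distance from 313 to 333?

Candidate routes:
313 - 316 - 312 - 335 - 333: 18+10+12+3 = 43
313 - 316 - 312 - 347 - 335 - 333: 18+10+5+5+3 = 41
313 - 347 - 335 - 333: 23+5+3 = 31
Cheapest is 313 - 347 - 335 - 333 at 31 m.

31 m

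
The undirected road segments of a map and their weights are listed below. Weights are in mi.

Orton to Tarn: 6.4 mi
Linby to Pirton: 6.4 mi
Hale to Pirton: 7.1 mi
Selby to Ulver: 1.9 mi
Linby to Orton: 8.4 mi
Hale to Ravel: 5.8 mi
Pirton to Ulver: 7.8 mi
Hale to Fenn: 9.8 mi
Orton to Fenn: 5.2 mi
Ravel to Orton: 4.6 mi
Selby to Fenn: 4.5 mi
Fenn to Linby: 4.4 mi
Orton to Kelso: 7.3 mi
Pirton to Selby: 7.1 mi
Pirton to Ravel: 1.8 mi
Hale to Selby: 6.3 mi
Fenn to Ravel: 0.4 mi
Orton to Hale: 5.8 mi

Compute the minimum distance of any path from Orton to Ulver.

Enumerating some paths:
Orton - Hale - Selby - Ulver: 5.8+6.3+1.9 = 14
Orton - Ravel - Pirton - Ulver: 4.6+1.8+7.8 = 14.2
Orton - Fenn - Selby - Ulver: 5.2+4.5+1.9 = 11.6
Orton - Ravel - Fenn - Selby - Ulver: 4.6+0.4+4.5+1.9 = 11.4
Cheapest is Orton - Ravel - Fenn - Selby - Ulver at 11.4 mi.

11.4 mi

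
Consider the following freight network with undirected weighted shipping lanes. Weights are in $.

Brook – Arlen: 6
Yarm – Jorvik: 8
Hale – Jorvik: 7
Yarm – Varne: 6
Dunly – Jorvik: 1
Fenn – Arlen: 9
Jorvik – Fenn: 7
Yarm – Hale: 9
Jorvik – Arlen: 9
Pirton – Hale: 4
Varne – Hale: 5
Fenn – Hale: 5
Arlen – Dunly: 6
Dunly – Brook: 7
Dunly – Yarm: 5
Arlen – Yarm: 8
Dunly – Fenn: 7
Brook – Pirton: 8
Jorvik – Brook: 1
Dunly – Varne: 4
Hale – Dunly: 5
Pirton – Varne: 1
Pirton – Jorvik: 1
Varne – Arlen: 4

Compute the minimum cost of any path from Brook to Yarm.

$7

Enumerating some paths:
Brook–Jorvik–Pirton–Varne–Yarm: 1+1+1+6 = 9
Brook–Jorvik–Dunly–Yarm: 1+1+5 = 7
Brook–Jorvik–Yarm: 1+8 = 9
The minimum is $7 via Brook–Jorvik–Dunly–Yarm.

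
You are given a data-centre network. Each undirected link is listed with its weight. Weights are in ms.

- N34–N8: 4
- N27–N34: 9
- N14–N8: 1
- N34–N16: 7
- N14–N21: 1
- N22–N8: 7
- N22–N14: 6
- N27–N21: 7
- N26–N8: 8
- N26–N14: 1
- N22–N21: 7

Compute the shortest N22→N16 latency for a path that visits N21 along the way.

20 ms

Best N22 to N21: N22–N21 costing 7
Shortest N21→N16: N21–N14–N8–N34–N16 = 13
Total via N21: 7 + 13 = 20 ms.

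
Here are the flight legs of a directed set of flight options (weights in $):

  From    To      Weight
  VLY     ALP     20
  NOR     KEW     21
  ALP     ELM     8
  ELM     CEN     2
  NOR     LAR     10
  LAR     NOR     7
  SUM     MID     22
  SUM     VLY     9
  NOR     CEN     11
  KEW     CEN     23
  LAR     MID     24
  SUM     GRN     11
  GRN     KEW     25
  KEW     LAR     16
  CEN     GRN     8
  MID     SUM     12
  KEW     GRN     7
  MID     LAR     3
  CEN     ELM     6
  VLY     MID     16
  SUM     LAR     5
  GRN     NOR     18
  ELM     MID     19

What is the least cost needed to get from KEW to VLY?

$61

Enumerating some paths:
KEW - CEN - ELM - MID - SUM - VLY: 23+6+19+12+9 = 69
KEW - LAR - MID - SUM - VLY: 16+24+12+9 = 61
KEW - GRN - NOR - LAR - MID - SUM - VLY: 7+18+10+24+12+9 = 80
KEW - LAR - NOR - CEN - ELM - MID - SUM - VLY: 16+7+11+6+19+12+9 = 80
Cheapest is KEW - LAR - MID - SUM - VLY at $61.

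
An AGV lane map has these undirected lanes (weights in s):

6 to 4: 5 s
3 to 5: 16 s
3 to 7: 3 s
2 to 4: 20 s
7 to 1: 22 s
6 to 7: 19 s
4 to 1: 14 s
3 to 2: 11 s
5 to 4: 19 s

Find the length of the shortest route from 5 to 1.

33 s

Enumerating some paths:
5 → 4 → 1: 19+14 = 33
5 → 3 → 7 → 6 → 4 → 1: 16+3+19+5+14 = 57
5 → 3 → 2 → 4 → 1: 16+11+20+14 = 61
5 → 3 → 7 → 1: 16+3+22 = 41
Cheapest is 5 → 4 → 1 at 33 s.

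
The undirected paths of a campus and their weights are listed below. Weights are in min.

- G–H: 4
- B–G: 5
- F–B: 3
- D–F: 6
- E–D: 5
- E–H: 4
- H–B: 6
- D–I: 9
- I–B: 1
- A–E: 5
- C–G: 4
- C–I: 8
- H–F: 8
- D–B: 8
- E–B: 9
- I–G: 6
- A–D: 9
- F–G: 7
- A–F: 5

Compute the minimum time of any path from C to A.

16 min

Running Dijkstra from C:
C: 0
G: 4  (via C)
H: 8  (via G)
I: 8  (via C)
B: 9  (via G)
F: 11  (via G)
E: 12  (via H)
A: 16  (via F)
Shortest route: C–G–F–A = 16 min.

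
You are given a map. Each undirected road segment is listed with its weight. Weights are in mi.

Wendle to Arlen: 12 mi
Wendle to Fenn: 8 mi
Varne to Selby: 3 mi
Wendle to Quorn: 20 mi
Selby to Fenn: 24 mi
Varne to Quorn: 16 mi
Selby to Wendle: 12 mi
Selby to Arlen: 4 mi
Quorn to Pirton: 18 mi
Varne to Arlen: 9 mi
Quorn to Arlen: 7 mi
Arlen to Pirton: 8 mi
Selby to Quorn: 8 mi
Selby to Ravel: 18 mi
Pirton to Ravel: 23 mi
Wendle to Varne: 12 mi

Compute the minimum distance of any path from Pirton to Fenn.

Compare a few routes:
Pirton–Arlen–Selby–Varne–Wendle–Fenn: 8+4+3+12+8 = 35
Pirton–Arlen–Selby–Wendle–Fenn: 8+4+12+8 = 32
Pirton–Arlen–Wendle–Fenn: 8+12+8 = 28
Pirton–Arlen–Selby–Fenn: 8+4+24 = 36
The minimum is 28 mi via Pirton–Arlen–Wendle–Fenn.

28 mi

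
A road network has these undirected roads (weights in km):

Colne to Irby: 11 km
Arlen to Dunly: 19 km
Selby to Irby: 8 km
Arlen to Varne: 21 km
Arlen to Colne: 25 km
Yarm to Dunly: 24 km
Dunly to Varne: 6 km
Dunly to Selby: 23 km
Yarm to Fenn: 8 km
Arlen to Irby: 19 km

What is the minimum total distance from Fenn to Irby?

63 km

Candidate routes:
Fenn–Yarm–Dunly–Arlen–Irby: 8+24+19+19 = 70
Fenn–Yarm–Dunly–Selby–Irby: 8+24+23+8 = 63
Cheapest is Fenn–Yarm–Dunly–Selby–Irby at 63 km.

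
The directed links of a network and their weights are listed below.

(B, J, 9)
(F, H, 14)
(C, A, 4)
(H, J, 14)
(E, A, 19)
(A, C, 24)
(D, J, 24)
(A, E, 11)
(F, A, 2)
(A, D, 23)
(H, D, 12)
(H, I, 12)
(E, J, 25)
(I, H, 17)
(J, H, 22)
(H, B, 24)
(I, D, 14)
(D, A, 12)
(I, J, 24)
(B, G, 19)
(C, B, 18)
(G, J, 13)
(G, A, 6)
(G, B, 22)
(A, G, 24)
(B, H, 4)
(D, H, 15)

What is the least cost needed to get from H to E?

35

Running Dijkstra from H:
H: 0
D: 12  (via H)
I: 12  (via H)
J: 14  (via H)
A: 24  (via D)
B: 24  (via H)
E: 35  (via A)
Shortest route: H → D → A → E = 35.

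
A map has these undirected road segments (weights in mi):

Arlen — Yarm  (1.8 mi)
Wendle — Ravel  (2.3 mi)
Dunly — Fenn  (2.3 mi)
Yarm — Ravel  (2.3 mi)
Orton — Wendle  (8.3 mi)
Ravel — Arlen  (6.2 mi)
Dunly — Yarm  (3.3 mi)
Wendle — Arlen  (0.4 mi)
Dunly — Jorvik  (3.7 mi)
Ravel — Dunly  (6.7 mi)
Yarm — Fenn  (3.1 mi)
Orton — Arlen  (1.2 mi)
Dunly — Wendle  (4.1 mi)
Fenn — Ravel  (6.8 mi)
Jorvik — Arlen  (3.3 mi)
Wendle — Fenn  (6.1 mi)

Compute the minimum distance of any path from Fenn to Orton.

6.1 mi

Settle nodes by increasing distance from Fenn:
Fenn: 0
Dunly: 2.3  (via Fenn)
Yarm: 3.1  (via Fenn)
Arlen: 4.9  (via Yarm)
Wendle: 5.3  (via Arlen)
Ravel: 5.4  (via Yarm)
Jorvik: 6  (via Dunly)
Orton: 6.1  (via Arlen)
Shortest route: Fenn–Yarm–Arlen–Orton = 6.1 mi.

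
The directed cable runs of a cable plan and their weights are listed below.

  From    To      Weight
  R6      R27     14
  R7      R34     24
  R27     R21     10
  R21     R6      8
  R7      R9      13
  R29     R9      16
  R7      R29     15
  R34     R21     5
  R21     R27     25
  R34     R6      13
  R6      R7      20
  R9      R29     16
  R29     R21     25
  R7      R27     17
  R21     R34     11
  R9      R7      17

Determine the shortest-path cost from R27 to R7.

38

Running Dijkstra from R27:
R27: 0
R21: 10  (via R27)
R6: 18  (via R21)
R34: 21  (via R21)
R7: 38  (via R6)
Shortest route: R27 → R21 → R6 → R7 = 38.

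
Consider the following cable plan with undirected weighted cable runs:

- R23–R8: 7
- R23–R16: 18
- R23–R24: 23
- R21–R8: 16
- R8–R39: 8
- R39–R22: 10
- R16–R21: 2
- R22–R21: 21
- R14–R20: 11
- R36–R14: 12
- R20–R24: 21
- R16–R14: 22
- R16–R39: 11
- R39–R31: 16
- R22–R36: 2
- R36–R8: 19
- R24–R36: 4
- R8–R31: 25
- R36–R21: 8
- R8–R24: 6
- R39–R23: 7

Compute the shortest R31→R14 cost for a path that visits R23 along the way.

Shortest R31→R23: R31 → R39 → R23 = 23
Shortest R23→R14: R23 → R8 → R24 → R36 → R14 = 29
Total via R23: 23 + 29 = 52.

52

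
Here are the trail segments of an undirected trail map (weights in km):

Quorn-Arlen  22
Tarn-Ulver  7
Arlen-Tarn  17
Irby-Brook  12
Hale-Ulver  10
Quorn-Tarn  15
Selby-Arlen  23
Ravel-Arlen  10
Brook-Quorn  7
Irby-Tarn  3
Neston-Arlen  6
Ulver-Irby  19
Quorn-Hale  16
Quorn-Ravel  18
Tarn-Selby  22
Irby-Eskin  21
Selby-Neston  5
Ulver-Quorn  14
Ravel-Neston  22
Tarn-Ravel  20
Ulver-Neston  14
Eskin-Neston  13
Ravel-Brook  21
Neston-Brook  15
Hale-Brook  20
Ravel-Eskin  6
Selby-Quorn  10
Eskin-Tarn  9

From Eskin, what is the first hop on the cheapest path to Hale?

Tarn

Enumerating some paths:
Eskin - Neston - Ulver - Hale: 13+14+10 = 37
Eskin - Ravel - Quorn - Hale: 6+18+16 = 40
Eskin - Tarn - Quorn - Hale: 9+15+16 = 40
Eskin - Tarn - Ulver - Hale: 9+7+10 = 26
Cheapest is Eskin - Tarn - Ulver - Hale at 26 km.
So from Eskin the first move is to Tarn.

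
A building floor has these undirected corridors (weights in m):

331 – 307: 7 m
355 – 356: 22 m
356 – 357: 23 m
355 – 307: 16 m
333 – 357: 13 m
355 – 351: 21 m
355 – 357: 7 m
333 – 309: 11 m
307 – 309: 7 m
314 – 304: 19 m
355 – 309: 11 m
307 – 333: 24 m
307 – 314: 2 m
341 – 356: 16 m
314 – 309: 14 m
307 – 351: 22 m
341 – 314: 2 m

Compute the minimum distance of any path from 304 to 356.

37 m

Candidate routes:
304 → 314 → 341 → 356: 19+2+16 = 37
304 → 314 → 307 → 355 → 356: 19+2+16+22 = 59
Cheapest is 304 → 314 → 341 → 356 at 37 m.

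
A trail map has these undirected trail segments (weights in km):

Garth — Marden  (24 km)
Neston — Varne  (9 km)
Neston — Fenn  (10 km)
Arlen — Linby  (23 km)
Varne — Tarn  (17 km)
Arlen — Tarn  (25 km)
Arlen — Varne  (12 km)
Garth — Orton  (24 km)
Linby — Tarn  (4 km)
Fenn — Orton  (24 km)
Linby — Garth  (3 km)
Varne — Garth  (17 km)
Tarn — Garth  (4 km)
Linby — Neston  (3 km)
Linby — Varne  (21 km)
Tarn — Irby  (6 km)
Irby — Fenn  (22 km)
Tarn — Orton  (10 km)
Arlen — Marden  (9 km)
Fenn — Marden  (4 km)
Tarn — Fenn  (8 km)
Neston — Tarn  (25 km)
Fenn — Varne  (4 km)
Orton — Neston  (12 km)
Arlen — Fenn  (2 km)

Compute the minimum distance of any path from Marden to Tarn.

12 km

Enumerating some paths:
Marden–Fenn–Tarn: 4+8 = 12
Marden–Fenn–Neston–Linby–Tarn: 4+10+3+4 = 21
Marden–Arlen–Fenn–Tarn: 9+2+8 = 19
Cheapest is Marden–Fenn–Tarn at 12 km.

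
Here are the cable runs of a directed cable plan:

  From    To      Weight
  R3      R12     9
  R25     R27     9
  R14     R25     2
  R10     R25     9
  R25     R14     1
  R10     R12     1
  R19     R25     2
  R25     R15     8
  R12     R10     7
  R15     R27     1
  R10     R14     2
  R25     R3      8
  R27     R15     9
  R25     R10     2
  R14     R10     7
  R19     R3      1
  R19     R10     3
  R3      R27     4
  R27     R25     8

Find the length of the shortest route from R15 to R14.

Enumerating some paths:
R15 - R27 - R25 - R14: 1+8+1 = 10
R15 - R27 - R25 - R10 - R14: 1+8+2+2 = 13
The minimum is 10 via R15 - R27 - R25 - R14.

10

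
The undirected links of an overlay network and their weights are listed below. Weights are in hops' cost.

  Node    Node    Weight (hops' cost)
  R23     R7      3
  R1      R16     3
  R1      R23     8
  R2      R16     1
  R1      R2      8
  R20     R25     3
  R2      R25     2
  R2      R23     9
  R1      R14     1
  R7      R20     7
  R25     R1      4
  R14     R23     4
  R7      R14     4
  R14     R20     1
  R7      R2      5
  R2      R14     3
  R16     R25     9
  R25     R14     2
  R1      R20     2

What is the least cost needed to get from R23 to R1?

5 hops' cost

Enumerating some paths:
R23 - R1: 8 = 8
R23 - R14 - R20 - R1: 4+1+2 = 7
R23 - R14 - R1: 4+1 = 5
R23 - R7 - R14 - R1: 3+4+1 = 8
Cheapest is R23 - R14 - R1 at 5 hops' cost.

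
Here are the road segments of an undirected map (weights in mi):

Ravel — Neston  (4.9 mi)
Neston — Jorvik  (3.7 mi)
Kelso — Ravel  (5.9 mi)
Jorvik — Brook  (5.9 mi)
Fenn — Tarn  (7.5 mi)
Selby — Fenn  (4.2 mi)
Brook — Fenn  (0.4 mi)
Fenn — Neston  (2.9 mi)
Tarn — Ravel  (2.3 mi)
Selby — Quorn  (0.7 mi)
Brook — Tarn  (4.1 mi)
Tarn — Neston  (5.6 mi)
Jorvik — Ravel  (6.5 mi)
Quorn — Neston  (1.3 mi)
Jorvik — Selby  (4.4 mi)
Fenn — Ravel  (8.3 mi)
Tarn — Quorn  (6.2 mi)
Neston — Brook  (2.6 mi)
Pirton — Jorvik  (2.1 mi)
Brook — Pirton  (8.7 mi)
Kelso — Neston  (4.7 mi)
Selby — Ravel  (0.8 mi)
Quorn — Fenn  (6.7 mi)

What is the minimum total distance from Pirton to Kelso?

10.5 mi

Shortest distances from Pirton:
Pirton: 0
Jorvik: 2.1  (via Pirton)
Neston: 5.8  (via Jorvik)
Selby: 6.5  (via Jorvik)
Quorn: 7.1  (via Neston)
Ravel: 7.3  (via Selby)
Brook: 8  (via Jorvik)
Fenn: 8.4  (via Brook)
Tarn: 9.6  (via Ravel)
Kelso: 10.5  (via Neston)
Shortest route: Pirton–Jorvik–Neston–Kelso = 10.5 mi.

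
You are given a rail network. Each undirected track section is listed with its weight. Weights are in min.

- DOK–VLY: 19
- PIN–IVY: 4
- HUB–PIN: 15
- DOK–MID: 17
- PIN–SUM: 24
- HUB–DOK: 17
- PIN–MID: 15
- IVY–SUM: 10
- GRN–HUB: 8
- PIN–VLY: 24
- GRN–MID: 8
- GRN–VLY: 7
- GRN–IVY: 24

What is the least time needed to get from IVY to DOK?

Compare a few routes:
IVY–PIN–MID–DOK: 4+15+17 = 36
IVY–GRN–HUB–DOK: 24+8+17 = 49
IVY–GRN–MID–DOK: 24+8+17 = 49
IVY–PIN–VLY–DOK: 4+24+19 = 47
The minimum is 36 min via IVY–PIN–MID–DOK.

36 min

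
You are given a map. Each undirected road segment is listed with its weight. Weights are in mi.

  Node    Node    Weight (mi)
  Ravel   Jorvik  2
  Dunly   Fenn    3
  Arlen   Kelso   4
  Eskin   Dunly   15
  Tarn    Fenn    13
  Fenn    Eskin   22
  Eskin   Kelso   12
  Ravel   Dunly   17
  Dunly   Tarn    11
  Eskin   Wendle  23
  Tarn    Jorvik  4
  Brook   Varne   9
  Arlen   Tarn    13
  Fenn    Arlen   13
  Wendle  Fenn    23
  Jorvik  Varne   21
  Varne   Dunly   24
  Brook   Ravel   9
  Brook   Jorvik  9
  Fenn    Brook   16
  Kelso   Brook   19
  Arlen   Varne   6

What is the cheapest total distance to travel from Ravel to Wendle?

Settle nodes by increasing distance from Ravel:
Ravel: 0
Jorvik: 2  (via Ravel)
Tarn: 6  (via Jorvik)
Brook: 9  (via Ravel)
Dunly: 17  (via Ravel)
Varne: 18  (via Brook)
Arlen: 19  (via Tarn)
Fenn: 19  (via Tarn)
Kelso: 23  (via Arlen)
Eskin: 32  (via Dunly)
Wendle: 42  (via Fenn)
Shortest route: Ravel–Jorvik–Tarn–Fenn–Wendle = 42 mi.

42 mi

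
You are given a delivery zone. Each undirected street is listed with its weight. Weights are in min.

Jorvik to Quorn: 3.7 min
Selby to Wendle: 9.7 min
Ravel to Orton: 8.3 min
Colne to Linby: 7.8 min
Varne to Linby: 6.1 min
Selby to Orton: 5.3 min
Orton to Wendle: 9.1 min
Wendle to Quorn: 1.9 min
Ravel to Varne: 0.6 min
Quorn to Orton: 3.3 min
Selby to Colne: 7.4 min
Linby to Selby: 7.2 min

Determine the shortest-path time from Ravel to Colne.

14.5 min

Running Dijkstra from Ravel:
Ravel: 0
Varne: 0.6  (via Ravel)
Linby: 6.7  (via Varne)
Orton: 8.3  (via Ravel)
Quorn: 11.6  (via Orton)
Wendle: 13.5  (via Quorn)
Selby: 13.6  (via Orton)
Colne: 14.5  (via Linby)
Shortest route: Ravel → Varne → Linby → Colne = 14.5 min.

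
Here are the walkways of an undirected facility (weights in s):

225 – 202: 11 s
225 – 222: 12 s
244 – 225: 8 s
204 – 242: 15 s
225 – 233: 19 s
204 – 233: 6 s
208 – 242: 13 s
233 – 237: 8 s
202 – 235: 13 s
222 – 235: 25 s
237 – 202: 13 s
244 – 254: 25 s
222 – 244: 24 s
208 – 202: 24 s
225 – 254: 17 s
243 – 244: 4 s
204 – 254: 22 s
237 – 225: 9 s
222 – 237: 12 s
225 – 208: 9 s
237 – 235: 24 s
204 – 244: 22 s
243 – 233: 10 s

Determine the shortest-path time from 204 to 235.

38 s

Running Dijkstra from 204:
204: 0
233: 6  (via 204)
237: 14  (via 233)
242: 15  (via 204)
243: 16  (via 233)
244: 20  (via 243)
254: 22  (via 204)
225: 23  (via 237)
222: 26  (via 237)
202: 27  (via 237)
208: 28  (via 242)
235: 38  (via 237)
Shortest route: 204 → 233 → 237 → 235 = 38 s.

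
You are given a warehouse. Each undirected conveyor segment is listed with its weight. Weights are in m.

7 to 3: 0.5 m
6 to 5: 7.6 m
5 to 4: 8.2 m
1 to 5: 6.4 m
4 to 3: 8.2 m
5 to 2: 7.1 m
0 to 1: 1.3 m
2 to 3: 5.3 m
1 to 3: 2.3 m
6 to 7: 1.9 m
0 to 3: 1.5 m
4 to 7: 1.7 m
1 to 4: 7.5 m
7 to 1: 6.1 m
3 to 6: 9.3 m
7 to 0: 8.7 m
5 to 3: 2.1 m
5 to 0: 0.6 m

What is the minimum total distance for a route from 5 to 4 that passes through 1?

6.4 m

Best 5 to 1: 5–0–1 costing 1.9
Best 1 to 4: 1–3–7–4 costing 4.5
Total via 1: 1.9 + 4.5 = 6.4 m.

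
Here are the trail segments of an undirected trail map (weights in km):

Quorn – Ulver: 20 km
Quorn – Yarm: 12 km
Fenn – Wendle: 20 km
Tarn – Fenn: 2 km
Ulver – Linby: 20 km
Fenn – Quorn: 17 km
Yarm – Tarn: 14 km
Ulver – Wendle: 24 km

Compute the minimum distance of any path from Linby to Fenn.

57 km

Compare a few routes:
Linby–Ulver–Quorn–Fenn: 20+20+17 = 57
Linby–Ulver–Wendle–Fenn: 20+24+20 = 64
Linby–Ulver–Quorn–Yarm–Tarn–Fenn: 20+20+12+14+2 = 68
Cheapest is Linby–Ulver–Quorn–Fenn at 57 km.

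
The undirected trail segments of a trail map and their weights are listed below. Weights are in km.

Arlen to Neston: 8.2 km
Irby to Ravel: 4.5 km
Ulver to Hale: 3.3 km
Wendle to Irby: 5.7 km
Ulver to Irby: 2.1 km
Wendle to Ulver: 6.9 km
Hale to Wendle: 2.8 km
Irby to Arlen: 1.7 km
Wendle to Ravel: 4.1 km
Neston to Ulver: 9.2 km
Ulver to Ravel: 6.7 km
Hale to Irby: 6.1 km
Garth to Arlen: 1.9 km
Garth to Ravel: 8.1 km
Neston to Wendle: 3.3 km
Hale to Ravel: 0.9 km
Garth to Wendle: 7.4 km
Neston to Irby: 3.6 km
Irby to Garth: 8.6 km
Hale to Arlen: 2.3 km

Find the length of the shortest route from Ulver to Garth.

Shortest distances from Ulver:
Ulver: 0
Irby: 2.1  (via Ulver)
Hale: 3.3  (via Ulver)
Arlen: 3.8  (via Irby)
Ravel: 4.2  (via Hale)
Garth: 5.7  (via Arlen)
Shortest route: Ulver–Irby–Arlen–Garth = 5.7 km.

5.7 km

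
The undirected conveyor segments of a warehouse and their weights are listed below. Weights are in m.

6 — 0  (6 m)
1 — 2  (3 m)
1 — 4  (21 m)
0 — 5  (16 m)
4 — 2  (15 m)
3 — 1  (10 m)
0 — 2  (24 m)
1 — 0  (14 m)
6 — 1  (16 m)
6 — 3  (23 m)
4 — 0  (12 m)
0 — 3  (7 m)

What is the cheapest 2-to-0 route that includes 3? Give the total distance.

Shortest 2→3: 2 → 1 → 3 = 13
Shortest 3→0: 3 → 0 = 7
Total via 3: 13 + 7 = 20 m.

20 m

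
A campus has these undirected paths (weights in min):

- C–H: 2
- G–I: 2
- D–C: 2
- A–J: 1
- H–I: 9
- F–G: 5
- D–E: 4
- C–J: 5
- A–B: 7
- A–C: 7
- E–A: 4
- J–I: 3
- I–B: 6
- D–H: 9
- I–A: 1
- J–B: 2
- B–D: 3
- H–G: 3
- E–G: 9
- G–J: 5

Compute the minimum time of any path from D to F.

Compare a few routes:
D - B - J - A - I - G - F: 3+2+1+1+2+5 = 14
D - C - H - G - F: 2+2+3+5 = 12
The minimum is 12 min via D - C - H - G - F.

12 min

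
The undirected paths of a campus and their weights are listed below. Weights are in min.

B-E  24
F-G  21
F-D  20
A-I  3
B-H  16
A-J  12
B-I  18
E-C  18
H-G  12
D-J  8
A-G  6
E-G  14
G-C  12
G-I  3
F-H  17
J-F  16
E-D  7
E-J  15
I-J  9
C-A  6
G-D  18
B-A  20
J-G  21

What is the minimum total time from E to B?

24 min

Running Dijkstra from E:
E: 0
D: 7  (via E)
G: 14  (via E)
J: 15  (via E)
I: 17  (via G)
C: 18  (via E)
A: 20  (via G)
B: 24  (via E)
Shortest route: E → B = 24 min.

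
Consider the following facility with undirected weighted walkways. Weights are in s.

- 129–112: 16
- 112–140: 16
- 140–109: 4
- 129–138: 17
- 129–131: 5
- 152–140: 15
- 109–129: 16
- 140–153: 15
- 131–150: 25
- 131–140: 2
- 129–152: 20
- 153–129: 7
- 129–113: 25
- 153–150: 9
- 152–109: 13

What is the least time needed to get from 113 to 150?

Compare a few routes:
113 → 129 → 131 → 140 → 153 → 150: 25+5+2+15+9 = 56
113 → 129 → 131 → 150: 25+5+25 = 55
113 → 129 → 109 → 140 → 153 → 150: 25+16+4+15+9 = 69
113 → 129 → 153 → 150: 25+7+9 = 41
Cheapest is 113 → 129 → 153 → 150 at 41 s.

41 s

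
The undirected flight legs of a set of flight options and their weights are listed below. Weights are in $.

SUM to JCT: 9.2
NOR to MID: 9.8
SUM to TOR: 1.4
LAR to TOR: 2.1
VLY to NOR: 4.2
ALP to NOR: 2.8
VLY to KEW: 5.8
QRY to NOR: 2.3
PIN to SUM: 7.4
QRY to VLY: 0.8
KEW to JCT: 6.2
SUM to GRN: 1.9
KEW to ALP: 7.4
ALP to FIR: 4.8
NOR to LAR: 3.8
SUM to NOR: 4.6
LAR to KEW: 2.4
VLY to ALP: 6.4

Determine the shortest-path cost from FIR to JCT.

$18.4

Running Dijkstra from FIR:
FIR: 0
ALP: 4.8  (via FIR)
NOR: 7.6  (via ALP)
QRY: 9.9  (via NOR)
VLY: 10.7  (via QRY)
LAR: 11.4  (via NOR)
SUM: 12.2  (via NOR)
KEW: 12.2  (via ALP)
TOR: 13.5  (via LAR)
GRN: 14.1  (via SUM)
MID: 17.4  (via NOR)
JCT: 18.4  (via KEW)
Shortest route: FIR–ALP–KEW–JCT = $18.4.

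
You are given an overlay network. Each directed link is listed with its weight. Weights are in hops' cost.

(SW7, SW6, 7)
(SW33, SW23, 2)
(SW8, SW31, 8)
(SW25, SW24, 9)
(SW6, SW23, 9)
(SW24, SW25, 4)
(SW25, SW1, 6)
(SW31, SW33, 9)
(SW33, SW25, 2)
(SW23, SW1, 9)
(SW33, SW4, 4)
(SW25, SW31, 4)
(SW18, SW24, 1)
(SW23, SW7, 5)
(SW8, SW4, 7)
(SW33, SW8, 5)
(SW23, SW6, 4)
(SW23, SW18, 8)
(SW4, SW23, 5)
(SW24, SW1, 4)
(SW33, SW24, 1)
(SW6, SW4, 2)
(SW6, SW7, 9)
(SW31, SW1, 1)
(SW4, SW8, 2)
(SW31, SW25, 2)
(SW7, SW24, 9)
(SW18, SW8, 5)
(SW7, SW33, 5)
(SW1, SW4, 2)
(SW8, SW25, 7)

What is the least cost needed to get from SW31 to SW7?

13 hops' cost

Candidate routes:
SW31 - SW33 - SW23 - SW7: 9+2+5 = 16
SW31 - SW1 - SW4 - SW23 - SW7: 1+2+5+5 = 13
Cheapest is SW31 - SW1 - SW4 - SW23 - SW7 at 13 hops' cost.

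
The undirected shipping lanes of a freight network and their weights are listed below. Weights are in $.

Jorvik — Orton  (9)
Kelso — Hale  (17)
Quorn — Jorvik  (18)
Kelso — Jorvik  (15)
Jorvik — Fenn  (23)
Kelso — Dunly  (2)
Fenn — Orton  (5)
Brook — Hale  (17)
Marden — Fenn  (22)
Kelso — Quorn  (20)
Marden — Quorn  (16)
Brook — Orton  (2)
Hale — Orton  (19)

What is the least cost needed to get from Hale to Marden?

$46

Settle nodes by increasing distance from Hale:
Hale: 0
Brook: 17  (via Hale)
Kelso: 17  (via Hale)
Orton: 19  (via Hale)
Dunly: 19  (via Kelso)
Fenn: 24  (via Orton)
Jorvik: 28  (via Orton)
Quorn: 37  (via Kelso)
Marden: 46  (via Fenn)
Shortest route: Hale → Orton → Fenn → Marden = $46.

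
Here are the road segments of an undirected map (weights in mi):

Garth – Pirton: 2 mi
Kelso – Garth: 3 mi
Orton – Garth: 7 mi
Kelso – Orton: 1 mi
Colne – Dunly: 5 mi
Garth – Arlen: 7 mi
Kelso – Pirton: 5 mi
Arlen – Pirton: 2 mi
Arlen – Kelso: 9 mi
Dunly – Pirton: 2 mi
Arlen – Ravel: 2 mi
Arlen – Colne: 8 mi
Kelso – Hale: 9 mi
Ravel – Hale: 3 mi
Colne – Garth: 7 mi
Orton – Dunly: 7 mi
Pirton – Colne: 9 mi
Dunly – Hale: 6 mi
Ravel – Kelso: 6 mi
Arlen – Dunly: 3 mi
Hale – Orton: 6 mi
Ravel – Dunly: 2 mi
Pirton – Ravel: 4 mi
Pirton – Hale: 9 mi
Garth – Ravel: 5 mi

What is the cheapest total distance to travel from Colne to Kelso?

10 mi

Running Dijkstra from Colne:
Colne: 0
Dunly: 5  (via Colne)
Garth: 7  (via Colne)
Ravel: 7  (via Dunly)
Pirton: 7  (via Dunly)
Arlen: 8  (via Colne)
Kelso: 10  (via Garth)
Shortest route: Colne → Garth → Kelso = 10 mi.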